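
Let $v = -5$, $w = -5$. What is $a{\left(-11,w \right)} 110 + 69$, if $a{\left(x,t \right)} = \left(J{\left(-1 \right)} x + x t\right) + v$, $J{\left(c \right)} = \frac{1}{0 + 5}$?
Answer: $5327$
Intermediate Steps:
$J{\left(c \right)} = \frac{1}{5}$
$a{\left(x,t \right)} = -5 + \frac{x}{5} + t x$ ($a{\left(x,t \right)} = \left(\frac{x}{5} + x t\right) - 5 = \left(\frac{x}{5} + t x\right) - 5 = -5 + \frac{x}{5} + t x$)
$a{\left(-11,w \right)} 110 + 69 = \left(-5 + \frac{1}{5} \left(-11\right) - -55\right) 110 + 69 = \left(-5 - \frac{11}{5} + 55\right) 110 + 69 = \frac{239}{5} \cdot 110 + 69 = 5258 + 69 = 5327$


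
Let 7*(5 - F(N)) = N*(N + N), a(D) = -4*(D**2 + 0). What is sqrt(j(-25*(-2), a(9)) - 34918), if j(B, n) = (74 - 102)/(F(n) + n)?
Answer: 3*I*sqrt(174677190377810)/212185 ≈ 186.86*I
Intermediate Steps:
a(D) = -4*D**2
F(N) = 5 - 2*N**2/7 (F(N) = 5 - N*(N + N)/7 = 5 - N*2*N/7 = 5 - 2*N**2/7)
j(B, n) = -28/(5 + n - 2*n**2/7) (j(B, n) = (74 - 102)/((5 - 2*n**2/7) + n) = -28/(5 + n - 2*n**2/7))
sqrt(j(-25*(-2), a(9)) - 34918) = sqrt(196/(-35 - (-28)*9**2 + 2*(-4*9**2)**2) - 34918) = sqrt(196/(-35 - (-28)*81 + 2*(-4*81)**2) - 34918) = sqrt(196/(-35 - 7*(-324) + 2*(-324)**2) - 34918) = sqrt(196/(-35 + 2268 + 2*104976) - 34918) = sqrt(196/(-35 + 2268 + 209952) - 34918) = sqrt(196/212185 - 34918) = sqrt(-7409075634/212185) = 3*I*sqrt(174677190377810)/212185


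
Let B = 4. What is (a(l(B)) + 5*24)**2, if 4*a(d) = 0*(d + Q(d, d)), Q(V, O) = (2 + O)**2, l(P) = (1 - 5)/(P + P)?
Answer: 14400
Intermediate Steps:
l(P) = -2/P (l(P) = -4*1/(2*P) = -2/P)
a(d) = 0 (a(d) = (0*(d + (2 + d)**2))/4 = (1/4)*0 = 0)
(a(l(B)) + 5*24)**2 = (0 + 5*24)**2 = (0 + 120)**2 = 120**2 = 14400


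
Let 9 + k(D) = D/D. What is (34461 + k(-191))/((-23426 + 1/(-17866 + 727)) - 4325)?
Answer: -590489967/475624390 ≈ -1.2415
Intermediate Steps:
k(D) = -8 (k(D) = -9 + D/D = -9 + 1 = -8)
(34461 + k(-191))/((-23426 + 1/(-17866 + 727)) - 4325) = (34461 - 8)/((-23426 + 1/(-17866 + 727)) - 4325) = 34453/((-23426 + 1/(-17139)) - 4325) = 34453/((-23426 - 1/17139) - 4325) = 34453/(-401498215/17139 - 4325) = 34453/(-475624390/17139) = 34453*(-17139/475624390) = -590489967/475624390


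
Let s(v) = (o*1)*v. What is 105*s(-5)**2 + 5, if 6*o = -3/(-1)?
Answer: 2645/4 ≈ 661.25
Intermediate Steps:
o = 1/2 (o = (-3/(-1))/6 = (-3*(-1))/6 = (1/6)*3 = 1/2 ≈ 0.50000)
s(v) = v/2 (s(v) = ((1/2)*1)*v = v/2)
105*s(-5)**2 + 5 = 105*((1/2)*(-5))**2 + 5 = 105*(-5/2)**2 + 5 = 105*(25/4) + 5 = 2625/4 + 5 = 2645/4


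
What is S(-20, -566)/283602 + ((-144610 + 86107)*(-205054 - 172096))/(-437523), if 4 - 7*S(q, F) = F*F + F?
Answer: -7300451416660063/144762797487 ≈ -50430.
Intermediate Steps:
S(q, F) = 4/7 - F/7 - F**2/7 (S(q, F) = 4/7 - (F*F + F)/7 = 4/7 - (F**2 + F)/7 = 4/7 - (F + F**2)/7 = 4/7 + (-F/7 - F**2/7) = 4/7 - F/7 - F**2/7)
S(-20, -566)/283602 + ((-144610 + 86107)*(-205054 - 172096))/(-437523) = (4/7 - 1/7*(-566) - 1/7*(-566)**2)/283602 + ((-144610 + 86107)*(-205054 - 172096))/(-437523) = (4/7 + 566/7 - 1/7*320356)*(1/283602) - 58503*(-377150)*(-1/437523) = (4/7 + 566/7 - 320356/7)*(1/283602) + 22064406450*(-1/437523) = -319786/7*1/283602 - 7354802150/145841 = -159893/992607 - 7354802150/145841 = -7300451416660063/144762797487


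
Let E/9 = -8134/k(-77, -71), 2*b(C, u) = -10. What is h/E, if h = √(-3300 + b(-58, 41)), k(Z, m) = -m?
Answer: -71*I*√3305/73206 ≈ -0.055757*I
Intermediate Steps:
b(C, u) = -5 (b(C, u) = (½)*(-10) = -5)
E = -73206/71 (E = 9*(-8134/((-1*(-71)))) = 9*(-8134/71) = -73206/71 ≈ -1031.1)
h = I*√3305 (h = √(-3300 - 5) = √(-3305) = I*√3305 ≈ 57.489*I)
h/E = (I*√3305)/(-73206/71) = (I*√3305)*(-71/73206) = -71*I*√3305/73206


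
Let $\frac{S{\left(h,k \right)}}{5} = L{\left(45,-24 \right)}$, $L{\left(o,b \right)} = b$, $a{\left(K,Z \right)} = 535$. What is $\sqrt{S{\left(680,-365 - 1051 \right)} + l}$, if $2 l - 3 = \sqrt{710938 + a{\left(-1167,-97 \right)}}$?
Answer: $\frac{\sqrt{-474 + 2 \sqrt{711473}}}{2} \approx 17.414$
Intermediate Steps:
$S{\left(h,k \right)} = -120$ ($S{\left(h,k \right)} = 5 \left(-24\right) = -120$)
$l = \frac{3}{2} + \frac{\sqrt{711473}}{2}$ ($l = \frac{3}{2} + \frac{\sqrt{710938 + 535}}{2} = \frac{3}{2} + \frac{\sqrt{711473}}{2} \approx 423.24$)
$\sqrt{S{\left(680,-365 - 1051 \right)} + l} = \sqrt{-120 + \left(\frac{3}{2} + \frac{\sqrt{711473}}{2}\right)} = \sqrt{- \frac{237}{2} + \frac{\sqrt{711473}}{2}}$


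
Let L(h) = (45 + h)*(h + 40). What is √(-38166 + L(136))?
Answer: I*√6310 ≈ 79.436*I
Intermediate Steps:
L(h) = (40 + h)*(45 + h) (L(h) = (45 + h)*(40 + h) = (40 + h)*(45 + h))
√(-38166 + L(136)) = √(-38166 + (1800 + 136² + 85*136)) = √(-38166 + (1800 + 18496 + 11560)) = √(-38166 + 31856) = √(-6310) = I*√6310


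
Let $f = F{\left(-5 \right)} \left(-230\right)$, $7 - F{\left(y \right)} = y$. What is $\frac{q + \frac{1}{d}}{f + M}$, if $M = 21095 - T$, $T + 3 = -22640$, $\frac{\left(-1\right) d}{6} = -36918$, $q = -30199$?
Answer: $- \frac{6689320091}{9076954824} \approx -0.73696$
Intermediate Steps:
$F{\left(y \right)} = 7 - y$
$d = 221508$ ($d = \left(-6\right) \left(-36918\right) = 221508$)
$T = -22643$ ($T = -3 - 22640 = -22643$)
$M = 43738$ ($M = 21095 - -22643 = 21095 + 22643 = 43738$)
$f = -2760$ ($f = \left(7 - -5\right) \left(-230\right) = \left(7 + 5\right) \left(-230\right) = 12 \left(-230\right) = -2760$)
$\frac{q + \frac{1}{d}}{f + M} = \frac{-30199 + \frac{1}{221508}}{-2760 + 43738} = \frac{-30199 + \frac{1}{221508}}{40978} = \left(- \frac{6689320091}{221508}\right) \frac{1}{40978} = - \frac{6689320091}{9076954824}$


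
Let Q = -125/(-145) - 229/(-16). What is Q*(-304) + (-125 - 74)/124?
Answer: -16594367/3596 ≈ -4614.7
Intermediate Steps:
Q = 7041/464 (Q = -125*(-1/145) - 229*(-1/16) = 25/29 + 229/16 = 7041/464 ≈ 15.175)
Q*(-304) + (-125 - 74)/124 = (7041/464)*(-304) + (-125 - 74)/124 = -133779/29 - 199*1/124 = -133779/29 - 199/124 = -16594367/3596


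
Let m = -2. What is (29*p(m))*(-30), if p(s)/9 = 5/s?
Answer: 19575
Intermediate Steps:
p(s) = 45/s (p(s) = 9*(5/s) = 45/s)
(29*p(m))*(-30) = (29*(45/(-2)))*(-30) = (29*(45*(-½)))*(-30) = (29*(-45/2))*(-30) = -1305/2*(-30) = 19575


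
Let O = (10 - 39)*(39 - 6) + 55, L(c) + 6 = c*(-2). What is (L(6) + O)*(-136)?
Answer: 125120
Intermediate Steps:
L(c) = -6 - 2*c (L(c) = -6 + c*(-2) = -6 - 2*c)
O = -902 (O = -29*33 + 55 = -957 + 55 = -902)
(L(6) + O)*(-136) = ((-6 - 2*6) - 902)*(-136) = ((-6 - 12) - 902)*(-136) = (-18 - 902)*(-136) = -920*(-136) = 125120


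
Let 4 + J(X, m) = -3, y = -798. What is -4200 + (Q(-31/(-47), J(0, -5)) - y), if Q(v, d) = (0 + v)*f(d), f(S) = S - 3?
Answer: -160204/47 ≈ -3408.6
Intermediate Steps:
J(X, m) = -7 (J(X, m) = -4 - 3 = -7)
f(S) = -3 + S
Q(v, d) = v*(-3 + d) (Q(v, d) = (0 + v)*(-3 + d) = v*(-3 + d))
-4200 + (Q(-31/(-47), J(0, -5)) - y) = -4200 + ((-31/(-47))*(-3 - 7) - 1*(-798)) = -4200 + (-31*(-1/47)*(-10) + 798) = -4200 + ((31/47)*(-10) + 798) = -4200 + (-310/47 + 798) = -4200 + 37196/47 = -160204/47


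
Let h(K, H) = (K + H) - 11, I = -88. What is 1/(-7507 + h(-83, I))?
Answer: -1/7689 ≈ -0.00013006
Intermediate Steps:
h(K, H) = -11 + H + K (h(K, H) = (H + K) - 11 = -11 + H + K)
1/(-7507 + h(-83, I)) = 1/(-7507 + (-11 - 88 - 83)) = 1/(-7507 - 182) = 1/(-7689) = -1/7689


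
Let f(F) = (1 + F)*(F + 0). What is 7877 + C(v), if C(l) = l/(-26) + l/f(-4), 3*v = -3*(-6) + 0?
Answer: 204809/26 ≈ 7877.3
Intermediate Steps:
f(F) = F*(1 + F) (f(F) = (1 + F)*F = F*(1 + F))
v = 6 (v = (-3*(-6) + 0)/3 = (18 + 0)/3 = (⅓)*18 = 6)
C(l) = 7*l/156 (C(l) = l/(-26) + l/((-4*(1 - 4))) = l*(-1/26) + l/((-4*(-3))) = -l/26 + l/12 = 7*l/156)
7877 + C(v) = 7877 + (7/156)*6 = 7877 + 7/26 = 204809/26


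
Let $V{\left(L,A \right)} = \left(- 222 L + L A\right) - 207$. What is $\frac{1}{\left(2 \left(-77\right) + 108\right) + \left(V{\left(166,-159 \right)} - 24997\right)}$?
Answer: $- \frac{1}{88496} \approx -1.13 \cdot 10^{-5}$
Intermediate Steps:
$V{\left(L,A \right)} = -207 - 222 L + A L$ ($V{\left(L,A \right)} = \left(- 222 L + A L\right) - 207 = -207 - 222 L + A L$)
$\frac{1}{\left(2 \left(-77\right) + 108\right) + \left(V{\left(166,-159 \right)} - 24997\right)} = \frac{1}{\left(2 \left(-77\right) + 108\right) - 88450} = \frac{1}{\left(-154 + 108\right) - 88450} = \frac{1}{-46 - 88450} = \frac{1}{-88496} = - \frac{1}{88496}$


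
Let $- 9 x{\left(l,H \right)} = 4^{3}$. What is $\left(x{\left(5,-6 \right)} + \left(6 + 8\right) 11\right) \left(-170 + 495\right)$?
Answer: $\frac{429650}{9} \approx 47739.0$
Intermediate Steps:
$x{\left(l,H \right)} = - \frac{64}{9}$ ($x{\left(l,H \right)} = - \frac{4^{3}}{9} = \left(- \frac{1}{9}\right) 64 = - \frac{64}{9}$)
$\left(x{\left(5,-6 \right)} + \left(6 + 8\right) 11\right) \left(-170 + 495\right) = \left(- \frac{64}{9} + \left(6 + 8\right) 11\right) \left(-170 + 495\right) = \left(- \frac{64}{9} + 14 \cdot 11\right) 325 = \left(- \frac{64}{9} + 154\right) 325 = \frac{1322}{9} \cdot 325 = \frac{429650}{9}$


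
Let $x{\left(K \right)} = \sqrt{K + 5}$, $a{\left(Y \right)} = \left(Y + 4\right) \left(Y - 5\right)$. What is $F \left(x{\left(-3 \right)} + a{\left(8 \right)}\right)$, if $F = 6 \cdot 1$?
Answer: $216 + 6 \sqrt{2} \approx 224.49$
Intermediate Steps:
$a{\left(Y \right)} = \left(-5 + Y\right) \left(4 + Y\right)$ ($a{\left(Y \right)} = \left(4 + Y\right) \left(-5 + Y\right) = \left(-5 + Y\right) \left(4 + Y\right)$)
$F = 6$
$x{\left(K \right)} = \sqrt{5 + K}$
$F \left(x{\left(-3 \right)} + a{\left(8 \right)}\right) = 6 \left(\sqrt{5 - 3} - \left(28 - 64\right)\right) = 6 \left(\sqrt{2} - -36\right) = 6 \left(\sqrt{2} + 36\right) = 6 \left(36 + \sqrt{2}\right) = 216 + 6 \sqrt{2}$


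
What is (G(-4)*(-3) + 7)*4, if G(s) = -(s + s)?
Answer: -68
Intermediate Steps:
G(s) = -2*s
(G(-4)*(-3) + 7)*4 = (-2*(-4)*(-3) + 7)*4 = (8*(-3) + 7)*4 = (-24 + 7)*4 = -17*4 = -68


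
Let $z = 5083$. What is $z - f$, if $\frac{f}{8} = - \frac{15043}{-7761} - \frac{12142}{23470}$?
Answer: $\frac{461900627213}{91075335} \approx 5071.6$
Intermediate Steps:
$f = \frac{1035300592}{91075335}$ ($f = 8 \left(- \frac{15043}{-7761} - \frac{12142}{23470}\right) = 8 \left(\left(-15043\right) \left(- \frac{1}{7761}\right) - \frac{6071}{11735}\right) = 8 \left(\frac{15043}{7761} - \frac{6071}{11735}\right) = 8 \cdot \frac{129412574}{91075335} = \frac{1035300592}{91075335} \approx 11.368$)
$z - f = 5083 - \frac{1035300592}{91075335} = \frac{461900627213}{91075335}$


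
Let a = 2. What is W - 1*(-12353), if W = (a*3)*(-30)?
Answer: 12173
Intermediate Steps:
W = -180 (W = (2*3)*(-30) = 6*(-30) = -180)
W - 1*(-12353) = -180 - 1*(-12353) = -180 + 12353 = 12173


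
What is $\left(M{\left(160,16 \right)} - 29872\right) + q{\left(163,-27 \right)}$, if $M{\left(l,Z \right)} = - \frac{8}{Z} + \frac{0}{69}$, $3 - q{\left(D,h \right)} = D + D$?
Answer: $- \frac{60391}{2} \approx -30196.0$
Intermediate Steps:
$q{\left(D,h \right)} = 3 - 2 D$ ($q{\left(D,h \right)} = 3 - \left(D + D\right) = 3 - 2 D$)
$M{\left(l,Z \right)} = - \frac{8}{Z}$ ($M{\left(l,Z \right)} = - \frac{8}{Z} + 0 \cdot \frac{1}{69} = - \frac{8}{Z} + 0 = - \frac{8}{Z}$)
$\left(M{\left(160,16 \right)} - 29872\right) + q{\left(163,-27 \right)} = \left(- \frac{8}{16} - 29872\right) + \left(3 - 326\right) = \left(\left(-8\right) \frac{1}{16} - 29872\right) + \left(3 - 326\right) = \left(- \frac{1}{2} - 29872\right) - 323 = - \frac{59745}{2} - 323 = - \frac{60391}{2}$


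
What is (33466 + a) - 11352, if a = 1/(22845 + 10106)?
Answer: 728678415/32951 ≈ 22114.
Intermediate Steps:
a = 1/32951 ≈ 3.0348e-5
(33466 + a) - 11352 = (33466 + 1/32951) - 11352 = 1102738167/32951 - 11352 = 728678415/32951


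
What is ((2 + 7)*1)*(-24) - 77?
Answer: -293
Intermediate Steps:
((2 + 7)*1)*(-24) - 77 = (9*1)*(-24) - 77 = 9*(-24) - 77 = -216 - 77 = -293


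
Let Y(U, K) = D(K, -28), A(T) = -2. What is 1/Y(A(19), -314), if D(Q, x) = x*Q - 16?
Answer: 1/8776 ≈ 0.00011395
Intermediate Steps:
D(Q, x) = -16 + Q*x (D(Q, x) = Q*x - 16 = -16 + Q*x)
Y(U, K) = -16 - 28*K (Y(U, K) = -16 + K*(-28) = -16 - 28*K)
1/Y(A(19), -314) = 1/(-16 - 28*(-314)) = 1/(-16 + 8792) = 1/8776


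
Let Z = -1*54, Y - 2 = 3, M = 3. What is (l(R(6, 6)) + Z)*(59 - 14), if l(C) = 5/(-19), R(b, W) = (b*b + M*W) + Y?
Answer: -46395/19 ≈ -2441.8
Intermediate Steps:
Y = 5 (Y = 2 + 3 = 5)
R(b, W) = 5 + b**2 + 3*W (R(b, W) = (b*b + 3*W) + 5 = (b**2 + 3*W) + 5 = 5 + b**2 + 3*W)
l(C) = -5/19 (l(C) = 5*(-1/19) = -5/19)
Z = -54
(l(R(6, 6)) + Z)*(59 - 14) = (-5/19 - 54)*(59 - 14) = -1031/19*45 = -46395/19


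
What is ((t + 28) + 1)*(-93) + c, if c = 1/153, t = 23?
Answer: -739907/153 ≈ -4836.0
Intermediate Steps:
c = 1/153 ≈ 0.0065359
((t + 28) + 1)*(-93) + c = ((23 + 28) + 1)*(-93) + 1/153 = (51 + 1)*(-93) + 1/153 = 52*(-93) + 1/153 = -4836 + 1/153 = -739907/153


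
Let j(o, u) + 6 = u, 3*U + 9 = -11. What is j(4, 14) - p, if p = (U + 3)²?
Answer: -49/9 ≈ -5.4444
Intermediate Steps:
U = -20/3 (U = -3 + (⅓)*(-11) = -3 - 11/3 = -20/3 ≈ -6.6667)
j(o, u) = -6 + u
p = 121/9 (p = (-20/3 + 3)² = (-11/3)² = 121/9 ≈ 13.444)
j(4, 14) - p = (-6 + 14) - 1*121/9 = 8 - 121/9 = -49/9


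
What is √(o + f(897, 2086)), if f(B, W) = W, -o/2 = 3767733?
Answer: 2*I*√1883345 ≈ 2744.7*I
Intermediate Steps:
o = -7535466 (o = -2*3767733 = -7535466)
√(o + f(897, 2086)) = √(-7535466 + 2086) = √(-7533380) = 2*I*√1883345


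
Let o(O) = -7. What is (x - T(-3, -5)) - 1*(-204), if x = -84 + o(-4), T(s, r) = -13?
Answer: 126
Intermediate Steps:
x = -91 (x = -84 - 7 = -91)
(x - T(-3, -5)) - 1*(-204) = (-91 - 1*(-13)) - 1*(-204) = (-91 + 13) + 204 = -78 + 204 = 126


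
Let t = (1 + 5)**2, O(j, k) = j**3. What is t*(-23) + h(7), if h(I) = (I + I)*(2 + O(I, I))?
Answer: 4002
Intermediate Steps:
t = 36 (t = 6**2 = 36)
h(I) = 2*I*(2 + I**3) (h(I) = (I + I)*(2 + I**3) = (2*I)*(2 + I**3) = 2*I*(2 + I**3))
t*(-23) + h(7) = 36*(-23) + 2*7*(2 + 7**3) = -828 + 2*7*(2 + 343) = -828 + 2*7*345 = -828 + 4830 = 4002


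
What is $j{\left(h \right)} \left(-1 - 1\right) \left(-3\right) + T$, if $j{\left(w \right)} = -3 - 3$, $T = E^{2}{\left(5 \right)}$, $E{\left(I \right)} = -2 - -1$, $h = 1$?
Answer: $-35$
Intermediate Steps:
$E{\left(I \right)} = -1$ ($E{\left(I \right)} = -2 + 1 = -1$)
$T = 1$ ($T = \left(-1\right)^{2} = 1$)
$j{\left(w \right)} = -6$ ($j{\left(w \right)} = -3 - 3 = -6$)
$j{\left(h \right)} \left(-1 - 1\right) \left(-3\right) + T = - 6 \left(-1 - 1\right) \left(-3\right) + 1 = - 6 \left(\left(-2\right) \left(-3\right)\right) + 1 = \left(-6\right) 6 + 1 = -36 + 1 = -35$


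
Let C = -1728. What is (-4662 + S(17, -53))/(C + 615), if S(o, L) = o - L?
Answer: 656/159 ≈ 4.1258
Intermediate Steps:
(-4662 + S(17, -53))/(C + 615) = (-4662 + (17 - 1*(-53)))/(-1728 + 615) = (-4662 + (17 + 53))/(-1113) = (-4662 + 70)*(-1/1113) = -4592*(-1/1113) = 656/159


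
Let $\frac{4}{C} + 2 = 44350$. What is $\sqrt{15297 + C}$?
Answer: $\frac{4 \sqrt{117520703255}}{11087} \approx 123.68$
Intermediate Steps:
$C = \frac{1}{11087}$ ($C = \frac{4}{-2 + 44350} = \frac{4}{44348} = 4 \cdot \frac{1}{44348} = \frac{1}{11087} \approx 9.0196 \cdot 10^{-5}$)
$\sqrt{15297 + C} = \sqrt{15297 + \frac{1}{11087}} = \sqrt{\frac{169597840}{11087}} = \frac{4 \sqrt{117520703255}}{11087}$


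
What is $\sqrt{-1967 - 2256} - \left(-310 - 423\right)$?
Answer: $733 + i \sqrt{4223} \approx 733.0 + 64.985 i$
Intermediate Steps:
$\sqrt{-1967 - 2256} - \left(-310 - 423\right) = \sqrt{-4223} - -733 = i \sqrt{4223} + 733 = 733 + i \sqrt{4223}$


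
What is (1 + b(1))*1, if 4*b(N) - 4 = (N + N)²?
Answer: 3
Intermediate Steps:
b(N) = 1 + N² (b(N) = 1 + (N + N)²/4 = 1 + (2*N)²/4 = 1 + (4*N²)/4 = 1 + N²)
(1 + b(1))*1 = (1 + (1 + 1²))*1 = (1 + (1 + 1))*1 = (1 + 2)*1 = 3*1 = 3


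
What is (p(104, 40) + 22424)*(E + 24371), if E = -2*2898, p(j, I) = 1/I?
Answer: 3332210115/8 ≈ 4.1653e+8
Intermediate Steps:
E = -5796
(p(104, 40) + 22424)*(E + 24371) = (1/40 + 22424)*(-5796 + 24371) = (1/40 + 22424)*18575 = (896961/40)*18575 = 3332210115/8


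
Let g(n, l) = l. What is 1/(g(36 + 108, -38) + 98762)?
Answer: 1/98724 ≈ 1.0129e-5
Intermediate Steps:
1/(g(36 + 108, -38) + 98762) = 1/(-38 + 98762) = 1/98724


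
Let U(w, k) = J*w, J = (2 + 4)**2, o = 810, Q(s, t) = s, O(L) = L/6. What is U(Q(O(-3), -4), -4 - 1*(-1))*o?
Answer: -14580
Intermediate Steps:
O(L) = L/6 (O(L) = L*(1/6) = L/6)
J = 36 (J = 6**2 = 36)
U(w, k) = 36*w
U(Q(O(-3), -4), -4 - 1*(-1))*o = (36*((1/6)*(-3)))*810 = (36*(-1/2))*810 = -18*810 = -14580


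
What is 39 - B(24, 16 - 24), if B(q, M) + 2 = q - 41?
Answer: 58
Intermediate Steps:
B(q, M) = -43 + q (B(q, M) = -2 + (q - 41) = -2 + (-41 + q) = -43 + q)
39 - B(24, 16 - 24) = 39 - (-43 + 24) = 39 - 1*(-19) = 39 + 19 = 58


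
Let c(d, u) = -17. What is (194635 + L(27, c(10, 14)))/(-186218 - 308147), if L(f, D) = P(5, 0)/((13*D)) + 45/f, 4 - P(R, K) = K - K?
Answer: -129044098/327763995 ≈ -0.39371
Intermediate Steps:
P(R, K) = 4 (P(R, K) = 4 - (K - K) = 4 - 1*0 = 4 + 0 = 4)
L(f, D) = 45/f + 4/(13*D) (L(f, D) = 4/((13*D)) + 45/f = 4*(1/(13*D)) + 45/f = 4/(13*D) + 45/f = 45/f + 4/(13*D))
(194635 + L(27, c(10, 14)))/(-186218 - 308147) = (194635 + (45/27 + (4/13)/(-17)))/(-186218 - 308147) = (194635 + (45*(1/27) + (4/13)*(-1/17)))/(-494365) = (194635 + (5/3 - 4/221))*(-1/494365) = (194635 + 1093/663)*(-1/494365) = (129044098/663)*(-1/494365) = -129044098/327763995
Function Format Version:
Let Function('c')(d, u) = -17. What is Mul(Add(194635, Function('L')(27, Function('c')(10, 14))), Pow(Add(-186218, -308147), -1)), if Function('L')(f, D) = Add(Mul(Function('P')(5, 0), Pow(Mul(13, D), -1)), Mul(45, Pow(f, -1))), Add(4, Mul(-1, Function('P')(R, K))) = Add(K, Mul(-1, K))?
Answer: Rational(-129044098, 327763995) ≈ -0.39371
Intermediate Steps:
Function('P')(R, K) = 4 (Function('P')(R, K) = Add(4, Mul(-1, Add(K, Mul(-1, K)))) = Add(4, Mul(-1, 0)) = Add(4, 0) = 4)
Function('L')(f, D) = Add(Mul(45, Pow(f, -1)), Mul(Rational(4, 13), Pow(D, -1))) (Function('L')(f, D) = Add(Mul(4, Pow(Mul(13, D), -1)), Mul(45, Pow(f, -1))) = Add(Mul(4, Mul(Rational(1, 13), Pow(D, -1))), Mul(45, Pow(f, -1))) = Add(Mul(Rational(4, 13), Pow(D, -1)), Mul(45, Pow(f, -1))) = Add(Mul(45, Pow(f, -1)), Mul(Rational(4, 13), Pow(D, -1))))
Mul(Add(194635, Function('L')(27, Function('c')(10, 14))), Pow(Add(-186218, -308147), -1)) = Mul(Add(194635, Add(Mul(45, Pow(27, -1)), Mul(Rational(4, 13), Pow(-17, -1)))), Pow(Add(-186218, -308147), -1)) = Mul(Add(194635, Add(Mul(45, Rational(1, 27)), Mul(Rational(4, 13), Rational(-1, 17)))), Pow(-494365, -1)) = Mul(Add(194635, Add(Rational(5, 3), Rational(-4, 221))), Rational(-1, 494365)) = Mul(Add(194635, Rational(1093, 663)), Rational(-1, 494365)) = Mul(Rational(129044098, 663), Rational(-1, 494365)) = Rational(-129044098, 327763995)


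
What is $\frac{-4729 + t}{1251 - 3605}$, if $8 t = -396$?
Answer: $\frac{9557}{4708} \approx 2.0299$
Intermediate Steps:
$t = - \frac{99}{2}$ ($t = \frac{1}{8} \left(-396\right) = - \frac{99}{2} \approx -49.5$)
$\frac{-4729 + t}{1251 - 3605} = \frac{-4729 - \frac{99}{2}}{1251 - 3605} = - \frac{9557}{2 \left(-2354\right)} = \left(- \frac{9557}{2}\right) \left(- \frac{1}{2354}\right) = \frac{9557}{4708}$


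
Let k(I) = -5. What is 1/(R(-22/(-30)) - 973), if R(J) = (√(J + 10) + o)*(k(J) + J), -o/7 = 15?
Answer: -253125/132796417 + 960*√2415/929574919 ≈ -0.0018554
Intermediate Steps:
o = -105 (o = -7*15 = -105)
R(J) = (-105 + √(10 + J))*(-5 + J) (R(J) = (√(J + 10) - 105)*(-5 + J) = (√(10 + J) - 105)*(-5 + J) = (-105 + √(10 + J))*(-5 + J))
1/(R(-22/(-30)) - 973) = 1/((525 - (-2310)/(-30) - 5*√(10 - 22/(-30)) + (-22/(-30))*√(10 - 22/(-30))) - 973) = 1/((525 - (-2310)*(-1)/30 - 5*√(10 - 22*(-1/30)) + (-22*(-1/30))*√(10 - 22*(-1/30))) - 973) = 1/((525 - 105*11/15 - 5*√(10 + 11/15) + 11*√(10 + 11/15)/15) - 973) = 1/((525 - 77 - √2415/3 + 11*√(161/15)/15) - 973) = 1/((525 - 77 - √2415/3 + 11*(√2415/15)/15) - 973) = 1/((525 - 77 - √2415/3 + 11*√2415/225) - 973) = 1/((448 - 64*√2415/225) - 973) = 1/(-525 - 64*√2415/225)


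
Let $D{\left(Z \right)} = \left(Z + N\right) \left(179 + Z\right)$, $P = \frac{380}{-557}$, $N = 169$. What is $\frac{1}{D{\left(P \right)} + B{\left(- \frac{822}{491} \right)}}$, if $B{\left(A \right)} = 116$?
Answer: $\frac{310249}{9347818103} \approx 3.3189 \cdot 10^{-5}$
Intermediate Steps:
$P = - \frac{380}{557}$ ($P = 380 \left(- \frac{1}{557}\right) = - \frac{380}{557} \approx -0.68223$)
$D{\left(Z \right)} = \left(169 + Z\right) \left(179 + Z\right)$ ($D{\left(Z \right)} = \left(Z + 169\right) \left(179 + Z\right) = \left(169 + Z\right) \left(179 + Z\right)$)
$\frac{1}{D{\left(P \right)} + B{\left(- \frac{822}{491} \right)}} = \frac{1}{\left(30251 + \left(- \frac{380}{557}\right)^{2} + 348 \left(- \frac{380}{557}\right)\right) + 116} = \frac{1}{\left(30251 + \frac{144400}{310249} - \frac{132240}{557}\right) + 116} = \frac{1}{\frac{9311829219}{310249} + 116} = \frac{1}{\frac{9347818103}{310249}} = \frac{310249}{9347818103}$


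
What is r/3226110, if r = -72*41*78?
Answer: -38376/537685 ≈ -0.071373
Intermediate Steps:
r = -230256 (r = -2952*78 = -230256)
r/3226110 = -230256/3226110 = -230256*1/3226110 = -38376/537685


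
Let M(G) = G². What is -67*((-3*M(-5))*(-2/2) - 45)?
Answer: -2010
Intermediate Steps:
-67*((-3*M(-5))*(-2/2) - 45) = -67*((-3*(-5)²)*(-2/2) - 45) = -67*((-3*25)*(-2*½) - 45) = -67*(-75*(-1) - 45) = -67*(75 - 45) = -67*30 = -2010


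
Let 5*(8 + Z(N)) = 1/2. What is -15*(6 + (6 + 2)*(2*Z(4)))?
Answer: 1806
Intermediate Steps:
Z(N) = -79/10 (Z(N) = -8 + (⅕)/2 = -8 + (⅕)*(½) = -8 + ⅒ = -79/10)
-15*(6 + (6 + 2)*(2*Z(4))) = -15*(6 + (6 + 2)*(2*(-79/10))) = -15*(6 + 8*(-79/5)) = -15*(6 - 632/5) = -15*(-602/5) = 1806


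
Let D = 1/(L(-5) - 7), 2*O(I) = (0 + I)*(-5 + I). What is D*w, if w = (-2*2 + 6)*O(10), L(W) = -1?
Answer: -25/4 ≈ -6.2500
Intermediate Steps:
O(I) = I*(-5 + I)/2 (O(I) = ((0 + I)*(-5 + I))/2 = (I*(-5 + I))/2 = I*(-5 + I)/2)
D = -⅛ (D = 1/(-1 - 7) = 1/(-8) = -⅛ ≈ -0.12500)
w = 50 (w = (-2*2 + 6)*((½)*10*(-5 + 10)) = (-4 + 6)*((½)*10*5) = 2*25 = 50)
D*w = -⅛*50 = -25/4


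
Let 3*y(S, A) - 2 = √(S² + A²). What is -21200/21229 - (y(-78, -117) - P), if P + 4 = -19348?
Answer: -1232576882/63687 - 13*√13 ≈ -19401.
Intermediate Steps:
P = -19352 (P = -4 - 19348 = -19352)
y(S, A) = ⅔ + √(A² + S²)/3 (y(S, A) = ⅔ + √(S² + A²)/3 = ⅔ + √(A² + S²)/3)
-21200/21229 - (y(-78, -117) - P) = -21200/21229 - ((⅔ + √((-117)² + (-78)²)/3) - 1*(-19352)) = -21200*1/21229 - ((⅔ + √(13689 + 6084)/3) + 19352) = -21200/21229 - ((⅔ + √19773/3) + 19352) = -21200/21229 - ((⅔ + (39*√13)/3) + 19352) = -21200/21229 - ((⅔ + 13*√13) + 19352) = -21200/21229 - (58058/3 + 13*√13) = -21200/21229 + (-58058/3 - 13*√13) = -1232576882/63687 - 13*√13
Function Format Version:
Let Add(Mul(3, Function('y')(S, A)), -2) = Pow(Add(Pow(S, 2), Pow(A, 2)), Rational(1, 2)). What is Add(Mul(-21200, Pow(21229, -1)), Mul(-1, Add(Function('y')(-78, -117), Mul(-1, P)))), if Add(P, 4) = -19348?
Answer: Add(Rational(-1232576882, 63687), Mul(-13, Pow(13, Rational(1, 2)))) ≈ -19401.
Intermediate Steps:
P = -19352 (P = Add(-4, -19348) = -19352)
Function('y')(S, A) = Add(Rational(2, 3), Mul(Rational(1, 3), Pow(Add(Pow(A, 2), Pow(S, 2)), Rational(1, 2)))) (Function('y')(S, A) = Add(Rational(2, 3), Mul(Rational(1, 3), Pow(Add(Pow(S, 2), Pow(A, 2)), Rational(1, 2)))) = Add(Rational(2, 3), Mul(Rational(1, 3), Pow(Add(Pow(A, 2), Pow(S, 2)), Rational(1, 2)))))
Add(Mul(-21200, Pow(21229, -1)), Mul(-1, Add(Function('y')(-78, -117), Mul(-1, P)))) = Add(Mul(-21200, Pow(21229, -1)), Mul(-1, Add(Add(Rational(2, 3), Mul(Rational(1, 3), Pow(Add(Pow(-117, 2), Pow(-78, 2)), Rational(1, 2)))), Mul(-1, -19352)))) = Add(Mul(-21200, Rational(1, 21229)), Mul(-1, Add(Add(Rational(2, 3), Mul(Rational(1, 3), Pow(Add(13689, 6084), Rational(1, 2)))), 19352))) = Add(Rational(-21200, 21229), Mul(-1, Add(Add(Rational(2, 3), Mul(Rational(1, 3), Pow(19773, Rational(1, 2)))), 19352))) = Add(Rational(-21200, 21229), Mul(-1, Add(Add(Rational(2, 3), Mul(Rational(1, 3), Mul(39, Pow(13, Rational(1, 2))))), 19352))) = Add(Rational(-21200, 21229), Mul(-1, Add(Add(Rational(2, 3), Mul(13, Pow(13, Rational(1, 2)))), 19352))) = Add(Rational(-21200, 21229), Mul(-1, Add(Rational(58058, 3), Mul(13, Pow(13, Rational(1, 2)))))) = Add(Rational(-21200, 21229), Add(Rational(-58058, 3), Mul(-13, Pow(13, Rational(1, 2))))) = Add(Rational(-1232576882, 63687), Mul(-13, Pow(13, Rational(1, 2))))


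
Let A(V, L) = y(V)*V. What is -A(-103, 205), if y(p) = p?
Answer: -10609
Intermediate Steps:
A(V, L) = V² (A(V, L) = V*V = V²)
-A(-103, 205) = -1*(-103)² = -1*10609 = -10609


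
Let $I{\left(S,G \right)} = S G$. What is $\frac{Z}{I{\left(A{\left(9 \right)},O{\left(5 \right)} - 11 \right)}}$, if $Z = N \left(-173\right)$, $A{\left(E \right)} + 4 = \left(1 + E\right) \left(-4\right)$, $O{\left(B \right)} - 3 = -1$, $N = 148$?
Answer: $- \frac{6401}{99} \approx -64.657$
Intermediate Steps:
$O{\left(B \right)} = 2$ ($O{\left(B \right)} = 3 - 1 = 2$)
$A{\left(E \right)} = -8 - 4 E$ ($A{\left(E \right)} = -4 + \left(1 + E\right) \left(-4\right) = -4 - \left(4 + 4 E\right) = -8 - 4 E$)
$Z = -25604$ ($Z = 148 \left(-173\right) = -25604$)
$I{\left(S,G \right)} = G S$
$\frac{Z}{I{\left(A{\left(9 \right)},O{\left(5 \right)} - 11 \right)}} = - \frac{25604}{\left(2 - 11\right) \left(-8 - 36\right)} = - \frac{25604}{\left(-9\right) \left(-8 - 36\right)} = - \frac{25604}{\left(-9\right) \left(-44\right)} = - \frac{25604}{396} = \left(-25604\right) \frac{1}{396} = - \frac{6401}{99}$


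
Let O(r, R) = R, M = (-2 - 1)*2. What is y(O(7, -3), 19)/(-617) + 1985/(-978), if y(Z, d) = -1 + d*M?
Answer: -1112275/603426 ≈ -1.8433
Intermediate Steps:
M = -6 (M = -3*2 = -6)
y(Z, d) = -1 - 6*d (y(Z, d) = -1 + d*(-6) = -1 - 6*d)
y(O(7, -3), 19)/(-617) + 1985/(-978) = (-1 - 6*19)/(-617) + 1985/(-978) = (-1 - 114)*(-1/617) + 1985*(-1/978) = -115*(-1/617) - 1985/978 = 115/617 - 1985/978 = -1112275/603426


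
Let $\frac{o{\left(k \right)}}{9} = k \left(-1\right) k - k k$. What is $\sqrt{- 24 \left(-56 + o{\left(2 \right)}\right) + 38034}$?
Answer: $\sqrt{41106} \approx 202.75$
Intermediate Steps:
$o{\left(k \right)} = - 18 k^{2}$ ($o{\left(k \right)} = 9 \left(k \left(-1\right) k - k k\right) = 9 \left(- k k - k^{2}\right) = 9 \left(- k^{2} - k^{2}\right) = 9 \left(- 2 k^{2}\right) = - 18 k^{2}$)
$\sqrt{- 24 \left(-56 + o{\left(2 \right)}\right) + 38034} = \sqrt{- 24 \left(-56 - 18 \cdot 2^{2}\right) + 38034} = \sqrt{- 24 \left(-56 - 72\right) + 38034} = \sqrt{\left(-24\right) \left(-128\right) + 38034} = \sqrt{3072 + 38034} = \sqrt{41106}$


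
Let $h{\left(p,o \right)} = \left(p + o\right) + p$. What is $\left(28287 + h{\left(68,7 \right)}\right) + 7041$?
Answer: $35471$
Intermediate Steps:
$h{\left(p,o \right)} = o + 2 p$ ($h{\left(p,o \right)} = \left(o + p\right) + p = o + 2 p$)
$\left(28287 + h{\left(68,7 \right)}\right) + 7041 = \left(28287 + \left(7 + 2 \cdot 68\right)\right) + 7041 = \left(28287 + \left(7 + 136\right)\right) + 7041 = \left(28287 + 143\right) + 7041 = 28430 + 7041 = 35471$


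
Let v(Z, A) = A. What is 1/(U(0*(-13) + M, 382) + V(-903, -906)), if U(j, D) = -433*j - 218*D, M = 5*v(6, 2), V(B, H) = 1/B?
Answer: -903/79108219 ≈ -1.1415e-5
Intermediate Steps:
M = 10 (M = 5*2 = 10)
1/(U(0*(-13) + M, 382) + V(-903, -906)) = 1/((-433*(0*(-13) + 10) - 218*382) + 1/(-903)) = 1/((-433*(0 + 10) - 83276) - 1/903) = 1/((-433*10 - 83276) - 1/903) = 1/((-4330 - 83276) - 1/903) = 1/(-87606 - 1/903) = 1/(-79108219/903) = -903/79108219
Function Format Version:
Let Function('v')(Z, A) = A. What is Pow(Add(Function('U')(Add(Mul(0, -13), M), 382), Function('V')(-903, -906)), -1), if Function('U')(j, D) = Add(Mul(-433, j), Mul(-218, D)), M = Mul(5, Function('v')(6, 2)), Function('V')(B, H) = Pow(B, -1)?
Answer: Rational(-903, 79108219) ≈ -1.1415e-5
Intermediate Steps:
M = 10 (M = Mul(5, 2) = 10)
Pow(Add(Function('U')(Add(Mul(0, -13), M), 382), Function('V')(-903, -906)), -1) = Pow(Add(Add(Mul(-433, Add(Mul(0, -13), 10)), Mul(-218, 382)), Pow(-903, -1)), -1) = Pow(Add(Add(Mul(-433, Add(0, 10)), -83276), Rational(-1, 903)), -1) = Pow(Add(Add(Mul(-433, 10), -83276), Rational(-1, 903)), -1) = Pow(Add(Add(-4330, -83276), Rational(-1, 903)), -1) = Pow(Add(-87606, Rational(-1, 903)), -1) = Pow(Rational(-79108219, 903), -1) = Rational(-903, 79108219)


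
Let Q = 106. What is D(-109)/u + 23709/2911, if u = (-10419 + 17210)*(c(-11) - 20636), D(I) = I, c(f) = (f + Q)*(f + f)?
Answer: 3659064011893/449261226326 ≈ 8.1446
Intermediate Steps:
c(f) = 2*f*(106 + f) (c(f) = (f + 106)*(f + f) = (106 + f)*(2*f) = 2*f*(106 + f))
u = -154332266 (u = (-10419 + 17210)*(2*(-11)*(106 - 11) - 20636) = 6791*(2*(-11)*95 - 20636) = 6791*(-2090 - 20636) = 6791*(-22726) = -154332266)
D(-109)/u + 23709/2911 = -109/(-154332266) + 23709/2911 = -109*(-1/154332266) + 23709*(1/2911) = 109/154332266 + 23709/2911 = 3659064011893/449261226326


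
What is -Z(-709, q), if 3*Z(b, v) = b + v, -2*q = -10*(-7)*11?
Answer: 1094/3 ≈ 364.67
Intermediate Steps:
q = -385 (q = -(-10*(-7))*11/2 = -35*11 = -½*770 = -385)
Z(b, v) = b/3 + v/3 (Z(b, v) = (b + v)/3 = b/3 + v/3)
-Z(-709, q) = -((⅓)*(-709) + (⅓)*(-385)) = -(-709/3 - 385/3) = -1*(-1094/3) = 1094/3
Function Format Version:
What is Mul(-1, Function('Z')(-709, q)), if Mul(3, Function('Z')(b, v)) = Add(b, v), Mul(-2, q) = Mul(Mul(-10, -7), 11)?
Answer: Rational(1094, 3) ≈ 364.67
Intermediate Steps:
q = -385 (q = Mul(Rational(-1, 2), Mul(Mul(-10, -7), 11)) = Mul(Rational(-1, 2), Mul(70, 11)) = Mul(Rational(-1, 2), 770) = -385)
Function('Z')(b, v) = Add(Mul(Rational(1, 3), b), Mul(Rational(1, 3), v)) (Function('Z')(b, v) = Mul(Rational(1, 3), Add(b, v)) = Add(Mul(Rational(1, 3), b), Mul(Rational(1, 3), v)))
Mul(-1, Function('Z')(-709, q)) = Mul(-1, Add(Mul(Rational(1, 3), -709), Mul(Rational(1, 3), -385))) = Mul(-1, Add(Rational(-709, 3), Rational(-385, 3))) = Mul(-1, Rational(-1094, 3)) = Rational(1094, 3)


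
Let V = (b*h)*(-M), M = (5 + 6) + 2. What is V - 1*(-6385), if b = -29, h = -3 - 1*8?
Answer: 2238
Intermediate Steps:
h = -11 (h = -3 - 8 = -11)
M = 13 (M = 11 + 2 = 13)
V = -4147 (V = (-29*(-11))*(-1*13) = 319*(-13) = -4147)
V - 1*(-6385) = -4147 - 1*(-6385) = -4147 + 6385 = 2238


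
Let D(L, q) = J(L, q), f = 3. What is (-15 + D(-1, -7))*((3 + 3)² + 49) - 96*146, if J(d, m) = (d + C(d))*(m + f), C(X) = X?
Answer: -14611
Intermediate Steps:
J(d, m) = 2*d*(3 + m) (J(d, m) = (d + d)*(m + 3) = (2*d)*(3 + m) = 2*d*(3 + m))
D(L, q) = 2*L*(3 + q)
(-15 + D(-1, -7))*((3 + 3)² + 49) - 96*146 = (-15 + 2*(-1)*(3 - 7))*((3 + 3)² + 49) - 96*146 = (-15 + 2*(-1)*(-4))*(6² + 49) - 14016 = (-15 + 8)*(36 + 49) - 14016 = -7*85 - 14016 = -595 - 14016 = -14611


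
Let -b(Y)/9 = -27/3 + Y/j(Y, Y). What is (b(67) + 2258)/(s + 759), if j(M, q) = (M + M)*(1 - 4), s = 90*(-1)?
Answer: 4681/1338 ≈ 3.4985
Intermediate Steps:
s = -90
j(M, q) = -6*M (j(M, q) = (2*M)*(-3) = -6*M)
b(Y) = 165/2 (b(Y) = -9*(-27/3 + Y/((-6*Y))) = -9*(-27*⅓ + Y*(-1/(6*Y))) = -9*(-9 - ⅙) = -9*(-55/6) = 165/2)
(b(67) + 2258)/(s + 759) = (165/2 + 2258)/(-90 + 759) = (4681/2)/669 = (4681/2)*(1/669) = 4681/1338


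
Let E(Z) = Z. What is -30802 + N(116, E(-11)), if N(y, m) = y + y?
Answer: -30570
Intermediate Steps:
N(y, m) = 2*y
-30802 + N(116, E(-11)) = -30802 + 2*116 = -30802 + 232 = -30570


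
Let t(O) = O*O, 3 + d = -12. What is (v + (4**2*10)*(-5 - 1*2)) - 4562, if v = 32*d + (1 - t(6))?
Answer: -6197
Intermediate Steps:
d = -15 (d = -3 - 12 = -15)
t(O) = O**2
v = -515 (v = 32*(-15) + (1 - 1*6**2) = -480 + (1 - 1*36) = -480 + (1 - 36) = -480 - 35 = -515)
(v + (4**2*10)*(-5 - 1*2)) - 4562 = (-515 + (4**2*10)*(-5 - 1*2)) - 4562 = (-515 + (16*10)*(-5 - 2)) - 4562 = (-515 + 160*(-7)) - 4562 = (-515 - 1120) - 4562 = -1635 - 4562 = -6197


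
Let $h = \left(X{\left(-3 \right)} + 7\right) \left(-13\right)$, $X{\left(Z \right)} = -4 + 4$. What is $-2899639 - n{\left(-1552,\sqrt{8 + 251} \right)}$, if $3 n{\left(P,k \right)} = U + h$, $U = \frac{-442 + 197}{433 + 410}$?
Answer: $- \frac{7333110073}{2529} \approx -2.8996 \cdot 10^{6}$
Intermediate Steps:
$X{\left(Z \right)} = 0$
$h = -91$ ($h = \left(0 + 7\right) \left(-13\right) = 7 \left(-13\right) = -91$)
$U = - \frac{245}{843} \approx -0.29063$
$n{\left(P,k \right)} = - \frac{76958}{2529}$ ($n{\left(P,k \right)} = \frac{- \frac{245}{843} - 91}{3} = \frac{1}{3} \left(- \frac{76958}{843}\right) = - \frac{76958}{2529}$)
$-2899639 - n{\left(-1552,\sqrt{8 + 251} \right)} = -2899639 - - \frac{76958}{2529} = -2899639 + \frac{76958}{2529} = - \frac{7333110073}{2529}$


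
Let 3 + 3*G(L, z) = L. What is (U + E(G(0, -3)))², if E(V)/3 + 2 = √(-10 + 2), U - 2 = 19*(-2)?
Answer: 1692 - 504*I*√2 ≈ 1692.0 - 712.76*I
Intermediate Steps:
G(L, z) = -1 + L/3
U = -36 (U = 2 + 19*(-2) = 2 - 38 = -36)
E(V) = -6 + 6*I*√2 (E(V) = -6 + 3*√(-10 + 2) = -6 + 3*√(-8) = -6 + 3*(2*I*√2) = -6 + 6*I*√2)
(U + E(G(0, -3)))² = (-36 + (-6 + 6*I*√2))² = (-42 + 6*I*√2)²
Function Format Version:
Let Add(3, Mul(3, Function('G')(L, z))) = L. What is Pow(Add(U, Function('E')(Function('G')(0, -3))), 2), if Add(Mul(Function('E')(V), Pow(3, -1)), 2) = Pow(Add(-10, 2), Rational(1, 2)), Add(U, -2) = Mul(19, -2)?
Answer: Add(1692, Mul(-504, I, Pow(2, Rational(1, 2)))) ≈ Add(1692.0, Mul(-712.76, I))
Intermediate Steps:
Function('G')(L, z) = Add(-1, Mul(Rational(1, 3), L))
U = -36 (U = Add(2, Mul(19, -2)) = Add(2, -38) = -36)
Function('E')(V) = Add(-6, Mul(6, I, Pow(2, Rational(1, 2)))) (Function('E')(V) = Add(-6, Mul(3, Pow(Add(-10, 2), Rational(1, 2)))) = Add(-6, Mul(3, Pow(-8, Rational(1, 2)))) = Add(-6, Mul(3, Mul(2, I, Pow(2, Rational(1, 2))))) = Add(-6, Mul(6, I, Pow(2, Rational(1, 2)))))
Pow(Add(U, Function('E')(Function('G')(0, -3))), 2) = Pow(Add(-36, Add(-6, Mul(6, I, Pow(2, Rational(1, 2))))), 2) = Pow(Add(-42, Mul(6, I, Pow(2, Rational(1, 2)))), 2)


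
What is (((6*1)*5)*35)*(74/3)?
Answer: 25900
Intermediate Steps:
(((6*1)*5)*35)*(74/3) = ((6*5)*35)*(74*(⅓)) = (30*35)*(74/3) = 1050*(74/3) = 25900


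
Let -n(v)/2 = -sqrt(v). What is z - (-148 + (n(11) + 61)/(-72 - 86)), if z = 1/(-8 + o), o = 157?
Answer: 3493463/23542 + sqrt(11)/79 ≈ 148.43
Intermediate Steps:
z = 1/149 (z = 1/(-8 + 157) = 1/149 ≈ 0.0067114)
n(v) = 2*sqrt(v) (n(v) = -(-2)*sqrt(v) = 2*sqrt(v))
z - (-148 + (n(11) + 61)/(-72 - 86)) = 1/149 - (-148 + (2*sqrt(11) + 61)/(-72 - 86)) = 1/149 - (-148 + (61 + 2*sqrt(11))/(-158)) = 1/149 - (-148 + (61 + 2*sqrt(11))*(-1/158)) = 1/149 - (-148 + (-61/158 - sqrt(11)/79)) = 1/149 - (-23445/158 - sqrt(11)/79) = 1/149 + (23445/158 + sqrt(11)/79) = 3493463/23542 + sqrt(11)/79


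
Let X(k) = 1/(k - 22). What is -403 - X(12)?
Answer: -4029/10 ≈ -402.90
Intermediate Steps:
X(k) = 1/(-22 + k)
-403 - X(12) = -403 - 1/(-22 + 12) = -403 - 1/(-10) = -403 - 1*(-⅒) = -403 + ⅒ = -4029/10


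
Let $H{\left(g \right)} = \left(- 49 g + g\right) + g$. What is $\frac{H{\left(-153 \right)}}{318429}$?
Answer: $\frac{799}{35381} \approx 0.022583$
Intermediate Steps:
$H{\left(g \right)} = - 47 g$ ($H{\left(g \right)} = - 48 g + g = - 47 g$)
$\frac{H{\left(-153 \right)}}{318429} = \frac{\left(-47\right) \left(-153\right)}{318429} = 7191 \cdot \frac{1}{318429} = \frac{799}{35381}$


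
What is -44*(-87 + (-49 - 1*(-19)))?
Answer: 5148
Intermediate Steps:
-44*(-87 + (-49 - 1*(-19))) = -44*(-87 + (-49 + 19)) = -44*(-87 - 30) = -44*(-117) = 5148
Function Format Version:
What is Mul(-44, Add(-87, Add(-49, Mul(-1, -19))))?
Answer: 5148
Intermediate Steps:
Mul(-44, Add(-87, Add(-49, Mul(-1, -19)))) = Mul(-44, Add(-87, Add(-49, 19))) = Mul(-44, Add(-87, -30)) = Mul(-44, -117) = 5148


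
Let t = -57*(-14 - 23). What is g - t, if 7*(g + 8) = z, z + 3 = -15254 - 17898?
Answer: -47974/7 ≈ -6853.4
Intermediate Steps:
z = -33155 (z = -3 + (-15254 - 17898) = -3 - 33152 = -33155)
g = -33211/7 (g = -8 + (⅐)*(-33155) = -8 - 33155/7 = -33211/7 ≈ -4744.4)
t = 2109 (t = -57*(-37) = 2109)
g - t = -33211/7 - 1*2109 = -33211/7 - 2109 = -47974/7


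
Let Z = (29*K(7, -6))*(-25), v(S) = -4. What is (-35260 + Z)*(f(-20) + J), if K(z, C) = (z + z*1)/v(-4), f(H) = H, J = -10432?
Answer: 342015570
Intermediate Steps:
K(z, C) = -z/2 (K(z, C) = (z + z*1)/(-4) = (z + z)*(-¼) = (2*z)*(-¼) = -z/2)
Z = 5075/2 (Z = (29*(-½*7))*(-25) = (29*(-7/2))*(-25) = -203/2*(-25) = 5075/2 ≈ 2537.5)
(-35260 + Z)*(f(-20) + J) = (-35260 + 5075/2)*(-20 - 10432) = -65445/2*(-10452) = 342015570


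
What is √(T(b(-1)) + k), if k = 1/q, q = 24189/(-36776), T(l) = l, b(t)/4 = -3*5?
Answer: 2*I*√8999009481/24189 ≈ 7.8435*I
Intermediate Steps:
b(t) = -60 (b(t) = 4*(-3*5) = 4*(-15) = -60)
q = -24189/36776 (q = 24189*(-1/36776) = -24189/36776 ≈ -0.65774)
k = -36776/24189 (k = 1/(-24189/36776) = -36776/24189 ≈ -1.5204)
√(T(b(-1)) + k) = √(-60 - 36776/24189) = √(-1488116/24189) = 2*I*√8999009481/24189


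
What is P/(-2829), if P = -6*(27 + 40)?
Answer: 134/943 ≈ 0.14210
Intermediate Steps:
P = -402 (P = -6*67 = -402)
P/(-2829) = -402/(-2829) = -402*(-1/2829) = 134/943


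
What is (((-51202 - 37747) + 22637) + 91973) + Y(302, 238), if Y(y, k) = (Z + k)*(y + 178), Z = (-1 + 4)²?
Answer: 144221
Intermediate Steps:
Z = 9 (Z = 3² = 9)
Y(y, k) = (9 + k)*(178 + y) (Y(y, k) = (9 + k)*(y + 178) = (9 + k)*(178 + y))
(((-51202 - 37747) + 22637) + 91973) + Y(302, 238) = (((-51202 - 37747) + 22637) + 91973) + (1602 + 9*302 + 178*238 + 238*302) = ((-88949 + 22637) + 91973) + (1602 + 2718 + 42364 + 71876) = (-66312 + 91973) + 118560 = 25661 + 118560 = 144221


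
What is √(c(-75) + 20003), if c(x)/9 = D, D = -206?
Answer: √18149 ≈ 134.72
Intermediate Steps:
c(x) = -1854 (c(x) = 9*(-206) = -1854)
√(c(-75) + 20003) = √(-1854 + 20003) = √18149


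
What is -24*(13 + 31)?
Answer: -1056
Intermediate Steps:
-24*(13 + 31) = -24*44 = -1056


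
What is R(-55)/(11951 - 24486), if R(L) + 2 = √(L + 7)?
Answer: 2/12535 - 4*I*√3/12535 ≈ 0.00015955 - 0.00055271*I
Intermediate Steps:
R(L) = -2 + √(7 + L) (R(L) = -2 + √(L + 7) = -2 + √(7 + L))
R(-55)/(11951 - 24486) = (-2 + √(7 - 55))/(11951 - 24486) = (-2 + √(-48))/(-12535) = (-2 + 4*I*√3)*(-1/12535) = 2/12535 - 4*I*√3/12535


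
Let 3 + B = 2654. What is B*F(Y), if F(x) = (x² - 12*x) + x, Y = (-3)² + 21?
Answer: 1511070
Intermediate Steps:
B = 2651 (B = -3 + 2654 = 2651)
Y = 30 (Y = 9 + 21 = 30)
F(x) = x² - 11*x
B*F(Y) = 2651*(30*(-11 + 30)) = 2651*(30*19) = 2651*570 = 1511070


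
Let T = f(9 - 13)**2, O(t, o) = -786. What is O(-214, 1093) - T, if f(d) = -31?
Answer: -1747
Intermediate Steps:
T = 961 (T = (-31)**2 = 961)
O(-214, 1093) - T = -786 - 1*961 = -786 - 961 = -1747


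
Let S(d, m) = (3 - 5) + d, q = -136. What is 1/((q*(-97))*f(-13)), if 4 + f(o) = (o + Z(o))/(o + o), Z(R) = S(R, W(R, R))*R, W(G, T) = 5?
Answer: -1/145112 ≈ -6.8912e-6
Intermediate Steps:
S(d, m) = -2 + d
Z(R) = R*(-2 + R) (Z(R) = (-2 + R)*R = R*(-2 + R))
f(o) = -4 + (o + o*(-2 + o))/(2*o) (f(o) = -4 + (o + o*(-2 + o))/(o + o) = -4 + (o + o*(-2 + o))/((2*o)) = -4 + (o + o*(-2 + o))*(1/(2*o)) = -4 + (o + o*(-2 + o))/(2*o))
1/((q*(-97))*f(-13)) = 1/((-136*(-97))*(-9/2 + (½)*(-13))) = 1/(13192*(-9/2 - 13/2)) = 1/(13192*(-11)) = 1/(-145112) = -1/145112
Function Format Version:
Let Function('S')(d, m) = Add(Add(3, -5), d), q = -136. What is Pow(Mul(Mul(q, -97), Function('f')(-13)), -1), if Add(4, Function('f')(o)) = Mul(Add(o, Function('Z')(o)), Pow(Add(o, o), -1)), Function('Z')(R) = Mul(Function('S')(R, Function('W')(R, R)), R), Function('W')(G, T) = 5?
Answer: Rational(-1, 145112) ≈ -6.8912e-6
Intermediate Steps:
Function('S')(d, m) = Add(-2, d)
Function('Z')(R) = Mul(R, Add(-2, R)) (Function('Z')(R) = Mul(Add(-2, R), R) = Mul(R, Add(-2, R)))
Function('f')(o) = Add(-4, Mul(Rational(1, 2), Pow(o, -1), Add(o, Mul(o, Add(-2, o))))) (Function('f')(o) = Add(-4, Mul(Add(o, Mul(o, Add(-2, o))), Pow(Add(o, o), -1))) = Add(-4, Mul(Add(o, Mul(o, Add(-2, o))), Pow(Mul(2, o), -1))) = Add(-4, Mul(Add(o, Mul(o, Add(-2, o))), Mul(Rational(1, 2), Pow(o, -1)))) = Add(-4, Mul(Rational(1, 2), Pow(o, -1), Add(o, Mul(o, Add(-2, o))))))
Pow(Mul(Mul(q, -97), Function('f')(-13)), -1) = Pow(Mul(Mul(-136, -97), Add(Rational(-9, 2), Mul(Rational(1, 2), -13))), -1) = Pow(Mul(13192, Add(Rational(-9, 2), Rational(-13, 2))), -1) = Pow(Mul(13192, -11), -1) = Pow(-145112, -1) = Rational(-1, 145112)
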